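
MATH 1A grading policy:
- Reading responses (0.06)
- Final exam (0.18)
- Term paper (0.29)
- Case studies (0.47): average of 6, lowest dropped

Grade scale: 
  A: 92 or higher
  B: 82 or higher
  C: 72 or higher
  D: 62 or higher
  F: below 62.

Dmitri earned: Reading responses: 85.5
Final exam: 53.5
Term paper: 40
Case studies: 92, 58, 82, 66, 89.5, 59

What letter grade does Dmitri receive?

Case studies: drop 58 → average of remaining 5 = 388.5/5 = 77.7
Weighted total:
  Reading responses 85.5 × 0.06 = 5.13
  Final exam 53.5 × 0.18 = 9.63
  Term paper 40 × 0.29 = 11.6
  Case studies 77.7 × 0.47 = 36.519
Sum = 62.879
62.879 is ≥ 62 and < 72 → D

D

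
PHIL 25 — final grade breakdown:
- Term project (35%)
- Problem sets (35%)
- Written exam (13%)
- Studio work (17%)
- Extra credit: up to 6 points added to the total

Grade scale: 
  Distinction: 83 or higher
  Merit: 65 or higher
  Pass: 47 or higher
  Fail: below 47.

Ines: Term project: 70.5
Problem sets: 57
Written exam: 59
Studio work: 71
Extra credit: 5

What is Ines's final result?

Merit

Weighted total:
  Term project 70.5 × 0.35 = 24.675
  Problem sets 57 × 0.35 = 19.95
  Written exam 59 × 0.13 = 7.67
  Studio work 71 × 0.17 = 12.07
Sum = 64.365
Extra credit: 64.365 + 5 = 69.365
69.365 is ≥ 65 and < 83 → Merit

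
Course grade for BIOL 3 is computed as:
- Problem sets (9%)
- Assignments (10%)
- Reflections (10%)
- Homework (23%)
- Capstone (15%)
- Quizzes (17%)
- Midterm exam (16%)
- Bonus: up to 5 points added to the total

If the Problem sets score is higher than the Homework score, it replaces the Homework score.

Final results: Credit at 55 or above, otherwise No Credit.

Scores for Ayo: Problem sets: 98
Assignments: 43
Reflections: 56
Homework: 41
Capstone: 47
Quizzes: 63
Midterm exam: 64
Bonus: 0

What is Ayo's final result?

Credit

Problem sets (98) > Homework (41), so Homework counts as 98.
Weighted total:
  Problem sets 98 × 0.09 = 8.82
  Assignments 43 × 0.1 = 4.3
  Reflections 56 × 0.1 = 5.6
  Homework 98 × 0.23 = 22.54
  Capstone 47 × 0.15 = 7.05
  Quizzes 63 × 0.17 = 10.71
  Midterm exam 64 × 0.16 = 10.24
Sum = 69.26
Bonus: 69.26 + 0 = 69.26
69.26 ≥ 55 → Credit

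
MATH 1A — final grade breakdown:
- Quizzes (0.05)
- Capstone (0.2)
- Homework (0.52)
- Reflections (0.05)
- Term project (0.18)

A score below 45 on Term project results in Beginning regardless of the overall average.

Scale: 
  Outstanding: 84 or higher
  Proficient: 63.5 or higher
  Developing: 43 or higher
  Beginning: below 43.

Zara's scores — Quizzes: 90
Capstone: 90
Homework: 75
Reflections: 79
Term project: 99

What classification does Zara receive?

Proficient

Term project score 99 ≥ 45: minimum met.
Weighted total:
  Quizzes 90 × 0.05 = 4.5
  Capstone 90 × 0.2 = 18
  Homework 75 × 0.52 = 39
  Reflections 79 × 0.05 = 3.95
  Term project 99 × 0.18 = 17.82
Sum = 83.27
83.27 is ≥ 63.5 and < 84 → Proficient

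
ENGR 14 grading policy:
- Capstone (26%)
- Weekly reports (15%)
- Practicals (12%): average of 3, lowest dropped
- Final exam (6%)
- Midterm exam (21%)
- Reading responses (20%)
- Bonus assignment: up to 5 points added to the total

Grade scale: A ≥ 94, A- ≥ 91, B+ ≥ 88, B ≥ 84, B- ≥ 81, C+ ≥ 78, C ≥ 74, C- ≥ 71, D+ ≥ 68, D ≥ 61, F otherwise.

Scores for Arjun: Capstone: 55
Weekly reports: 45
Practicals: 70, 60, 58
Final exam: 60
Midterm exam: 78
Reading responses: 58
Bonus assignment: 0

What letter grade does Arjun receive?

Practicals: drop 58 → average of remaining 2 = 130/2 = 65
Weighted total:
  Capstone 55 × 0.26 = 14.3
  Weekly reports 45 × 0.15 = 6.75
  Practicals 65 × 0.12 = 7.8
  Final exam 60 × 0.06 = 3.6
  Midterm exam 78 × 0.21 = 16.38
  Reading responses 58 × 0.2 = 11.6
Sum = 60.43
Bonus assignment: 60.43 + 0 = 60.43
60.43 < 61 → F

F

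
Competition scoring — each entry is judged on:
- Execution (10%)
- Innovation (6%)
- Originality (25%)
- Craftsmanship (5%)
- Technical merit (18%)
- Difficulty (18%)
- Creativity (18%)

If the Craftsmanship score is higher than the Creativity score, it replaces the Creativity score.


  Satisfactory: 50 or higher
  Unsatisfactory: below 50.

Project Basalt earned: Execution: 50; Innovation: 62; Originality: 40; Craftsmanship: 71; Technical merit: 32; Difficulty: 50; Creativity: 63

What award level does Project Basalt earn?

Craftsmanship (71) > Creativity (63), so Creativity counts as 71.
Weighted total:
  Execution 50 × 0.1 = 5
  Innovation 62 × 0.06 = 3.72
  Originality 40 × 0.25 = 10
  Craftsmanship 71 × 0.05 = 3.55
  Technical merit 32 × 0.18 = 5.76
  Difficulty 50 × 0.18 = 9
  Creativity 71 × 0.18 = 12.78
Sum = 49.81
49.81 < 50 → Unsatisfactory

Unsatisfactory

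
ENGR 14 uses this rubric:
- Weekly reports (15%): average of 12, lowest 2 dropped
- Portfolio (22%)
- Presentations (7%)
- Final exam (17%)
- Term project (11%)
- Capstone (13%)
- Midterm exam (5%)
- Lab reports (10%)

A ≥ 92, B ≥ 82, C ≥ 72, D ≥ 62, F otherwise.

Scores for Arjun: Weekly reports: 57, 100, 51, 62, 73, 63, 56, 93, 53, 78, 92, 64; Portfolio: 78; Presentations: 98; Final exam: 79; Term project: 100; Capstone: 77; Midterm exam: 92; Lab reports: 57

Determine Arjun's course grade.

C

Weekly reports: drop 51, 53 → average of remaining 10 = 738/10 = 73.8
Weighted total:
  Weekly reports 73.8 × 0.15 = 11.07
  Portfolio 78 × 0.22 = 17.16
  Presentations 98 × 0.07 = 6.86
  Final exam 79 × 0.17 = 13.43
  Term project 100 × 0.11 = 11
  Capstone 77 × 0.13 = 10.01
  Midterm exam 92 × 0.05 = 4.6
  Lab reports 57 × 0.1 = 5.7
Sum = 79.83
79.83 is ≥ 72 and < 82 → C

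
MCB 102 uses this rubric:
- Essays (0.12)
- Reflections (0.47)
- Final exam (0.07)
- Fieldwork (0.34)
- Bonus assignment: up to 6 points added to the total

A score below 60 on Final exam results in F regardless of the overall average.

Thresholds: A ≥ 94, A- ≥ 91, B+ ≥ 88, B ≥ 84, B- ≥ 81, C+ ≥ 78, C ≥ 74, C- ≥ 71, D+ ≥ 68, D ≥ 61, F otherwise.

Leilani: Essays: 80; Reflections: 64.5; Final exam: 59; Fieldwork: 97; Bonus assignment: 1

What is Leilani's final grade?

F

Final exam score 59 < 60: minimum not met.
Weighted total:
  Essays 80 × 0.12 = 9.6
  Reflections 64.5 × 0.47 = 30.315
  Final exam 59 × 0.07 = 4.13
  Fieldwork 97 × 0.34 = 32.98
Sum = 77.025
Bonus assignment: 77.025 + 1 = 78.025
Because the Final exam minimum was not met, the result is F.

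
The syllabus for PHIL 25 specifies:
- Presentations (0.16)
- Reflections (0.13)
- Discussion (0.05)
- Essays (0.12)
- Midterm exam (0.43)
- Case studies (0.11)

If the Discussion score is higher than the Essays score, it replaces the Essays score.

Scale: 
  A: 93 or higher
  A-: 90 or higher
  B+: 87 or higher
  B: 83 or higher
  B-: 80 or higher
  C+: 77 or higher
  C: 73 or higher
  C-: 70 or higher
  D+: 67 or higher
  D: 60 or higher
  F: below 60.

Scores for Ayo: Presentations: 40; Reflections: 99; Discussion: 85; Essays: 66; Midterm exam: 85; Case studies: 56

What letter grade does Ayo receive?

Discussion (85) > Essays (66), so Essays counts as 85.
Weighted total:
  Presentations 40 × 0.16 = 6.4
  Reflections 99 × 0.13 = 12.87
  Discussion 85 × 0.05 = 4.25
  Essays 85 × 0.12 = 10.2
  Midterm exam 85 × 0.43 = 36.55
  Case studies 56 × 0.11 = 6.16
Sum = 76.43
76.43 is ≥ 73 and < 77 → C

C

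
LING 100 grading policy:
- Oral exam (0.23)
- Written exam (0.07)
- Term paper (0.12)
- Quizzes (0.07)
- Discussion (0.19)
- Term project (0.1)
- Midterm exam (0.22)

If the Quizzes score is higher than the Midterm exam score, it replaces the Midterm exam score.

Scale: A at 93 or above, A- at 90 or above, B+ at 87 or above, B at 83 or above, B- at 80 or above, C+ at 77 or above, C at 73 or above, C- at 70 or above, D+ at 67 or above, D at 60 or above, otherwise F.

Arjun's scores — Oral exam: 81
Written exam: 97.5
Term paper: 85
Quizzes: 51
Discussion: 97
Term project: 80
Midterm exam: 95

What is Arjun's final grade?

B

Quizzes (51) ≤ Midterm exam (95), so Midterm exam stays at 95.
Weighted total:
  Oral exam 81 × 0.23 = 18.63
  Written exam 97.5 × 0.07 = 6.825
  Term paper 85 × 0.12 = 10.2
  Quizzes 51 × 0.07 = 3.57
  Discussion 97 × 0.19 = 18.43
  Term project 80 × 0.1 = 8
  Midterm exam 95 × 0.22 = 20.9
Sum = 86.555
86.555 is ≥ 83 and < 87 → B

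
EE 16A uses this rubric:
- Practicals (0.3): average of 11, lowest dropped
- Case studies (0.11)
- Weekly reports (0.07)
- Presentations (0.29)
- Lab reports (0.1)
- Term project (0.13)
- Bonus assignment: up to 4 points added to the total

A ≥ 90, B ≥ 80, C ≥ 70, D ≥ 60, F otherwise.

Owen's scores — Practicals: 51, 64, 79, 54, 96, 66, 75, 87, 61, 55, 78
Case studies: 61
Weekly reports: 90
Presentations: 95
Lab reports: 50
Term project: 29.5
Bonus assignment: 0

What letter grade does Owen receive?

C

Practicals: drop 51 → average of remaining 10 = 715/10 = 71.5
Weighted total:
  Practicals 71.5 × 0.3 = 21.45
  Case studies 61 × 0.11 = 6.71
  Weekly reports 90 × 0.07 = 6.3
  Presentations 95 × 0.29 = 27.55
  Lab reports 50 × 0.1 = 5
  Term project 29.5 × 0.13 = 3.835
Sum = 70.845
Bonus assignment: 70.845 + 0 = 70.845
70.845 is ≥ 70 and < 80 → C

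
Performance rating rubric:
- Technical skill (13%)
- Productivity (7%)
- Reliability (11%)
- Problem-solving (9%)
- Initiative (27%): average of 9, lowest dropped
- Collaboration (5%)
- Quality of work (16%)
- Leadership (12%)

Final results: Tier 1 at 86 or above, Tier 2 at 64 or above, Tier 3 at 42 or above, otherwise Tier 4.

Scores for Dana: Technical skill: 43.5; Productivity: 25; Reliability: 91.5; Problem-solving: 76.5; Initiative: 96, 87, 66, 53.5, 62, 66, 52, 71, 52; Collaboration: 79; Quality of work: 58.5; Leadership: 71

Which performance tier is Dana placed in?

Tier 2

Initiative: drop 52 → average of remaining 8 = 553.5/8 = 69.1875
Weighted total:
  Technical skill 43.5 × 0.13 = 5.655
  Productivity 25 × 0.07 = 1.75
  Reliability 91.5 × 0.11 = 10.065
  Problem-solving 76.5 × 0.09 = 6.885
  Initiative 69.1875 × 0.27 = 18.680625
  Collaboration 79 × 0.05 = 3.95
  Quality of work 58.5 × 0.16 = 9.36
  Leadership 71 × 0.12 = 8.52
Sum = 64.865625
64.865625 is ≥ 64 and < 86 → Tier 2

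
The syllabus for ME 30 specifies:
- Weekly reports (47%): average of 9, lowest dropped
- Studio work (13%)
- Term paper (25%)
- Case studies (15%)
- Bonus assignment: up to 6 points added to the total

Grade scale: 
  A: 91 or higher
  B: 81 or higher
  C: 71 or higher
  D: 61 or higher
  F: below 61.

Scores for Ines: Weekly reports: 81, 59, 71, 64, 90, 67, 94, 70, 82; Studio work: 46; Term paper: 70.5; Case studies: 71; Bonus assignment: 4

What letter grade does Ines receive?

Weekly reports: drop 59 → average of remaining 8 = 619/8 = 77.375
Weighted total:
  Weekly reports 77.375 × 0.47 = 36.36625
  Studio work 46 × 0.13 = 5.98
  Term paper 70.5 × 0.25 = 17.625
  Case studies 71 × 0.15 = 10.65
Sum = 70.62125
Bonus assignment: 70.62125 + 4 = 74.62125
74.62125 is ≥ 71 and < 81 → C

C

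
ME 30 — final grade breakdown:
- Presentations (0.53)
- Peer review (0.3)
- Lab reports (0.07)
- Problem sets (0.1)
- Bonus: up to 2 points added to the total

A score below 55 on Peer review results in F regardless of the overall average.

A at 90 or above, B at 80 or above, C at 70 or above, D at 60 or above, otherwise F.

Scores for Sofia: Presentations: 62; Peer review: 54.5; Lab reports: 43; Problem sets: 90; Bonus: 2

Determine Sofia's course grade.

F

Peer review score 54.5 < 55: minimum not met.
Weighted total:
  Presentations 62 × 0.53 = 32.86
  Peer review 54.5 × 0.3 = 16.35
  Lab reports 43 × 0.07 = 3.01
  Problem sets 90 × 0.1 = 9
Sum = 61.22
Bonus: 61.22 + 2 = 63.22
Because the Peer review minimum was not met, the result is F.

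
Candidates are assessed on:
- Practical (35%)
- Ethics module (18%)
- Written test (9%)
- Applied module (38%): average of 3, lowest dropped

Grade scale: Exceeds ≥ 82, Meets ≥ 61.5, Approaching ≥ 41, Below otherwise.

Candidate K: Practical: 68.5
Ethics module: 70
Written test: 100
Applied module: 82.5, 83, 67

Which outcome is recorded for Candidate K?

Applied module: drop 67 → average of remaining 2 = 165.5/2 = 82.75
Weighted total:
  Practical 68.5 × 0.35 = 23.975
  Ethics module 70 × 0.18 = 12.6
  Written test 100 × 0.09 = 9
  Applied module 82.75 × 0.38 = 31.445
Sum = 77.02
77.02 is ≥ 61.5 and < 82 → Meets

Meets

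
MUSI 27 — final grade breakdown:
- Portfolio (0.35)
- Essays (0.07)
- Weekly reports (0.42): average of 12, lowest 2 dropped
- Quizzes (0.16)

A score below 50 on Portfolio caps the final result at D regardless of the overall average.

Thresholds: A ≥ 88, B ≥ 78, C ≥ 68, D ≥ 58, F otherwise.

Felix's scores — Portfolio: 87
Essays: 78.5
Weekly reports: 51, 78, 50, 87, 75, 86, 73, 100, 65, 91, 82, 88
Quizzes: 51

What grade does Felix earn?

Weekly reports: drop 50, 51 → average of remaining 10 = 825/10 = 82.5
Portfolio score 87 ≥ 50: minimum met.
Weighted total:
  Portfolio 87 × 0.35 = 30.45
  Essays 78.5 × 0.07 = 5.495
  Weekly reports 82.5 × 0.42 = 34.65
  Quizzes 51 × 0.16 = 8.16
Sum = 78.755
78.755 is ≥ 78 and < 88 → B

B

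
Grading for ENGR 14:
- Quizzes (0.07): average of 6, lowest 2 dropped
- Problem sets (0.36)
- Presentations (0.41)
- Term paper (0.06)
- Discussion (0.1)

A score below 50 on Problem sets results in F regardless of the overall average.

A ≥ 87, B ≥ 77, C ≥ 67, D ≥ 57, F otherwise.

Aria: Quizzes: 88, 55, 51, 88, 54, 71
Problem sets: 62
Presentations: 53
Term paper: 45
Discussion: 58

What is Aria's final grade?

D

Quizzes: drop 51, 54 → average of remaining 4 = 302/4 = 75.5
Problem sets score 62 ≥ 50: minimum met.
Weighted total:
  Quizzes 75.5 × 0.07 = 5.285
  Problem sets 62 × 0.36 = 22.32
  Presentations 53 × 0.41 = 21.73
  Term paper 45 × 0.06 = 2.7
  Discussion 58 × 0.1 = 5.8
Sum = 57.835
57.835 is ≥ 57 and < 67 → D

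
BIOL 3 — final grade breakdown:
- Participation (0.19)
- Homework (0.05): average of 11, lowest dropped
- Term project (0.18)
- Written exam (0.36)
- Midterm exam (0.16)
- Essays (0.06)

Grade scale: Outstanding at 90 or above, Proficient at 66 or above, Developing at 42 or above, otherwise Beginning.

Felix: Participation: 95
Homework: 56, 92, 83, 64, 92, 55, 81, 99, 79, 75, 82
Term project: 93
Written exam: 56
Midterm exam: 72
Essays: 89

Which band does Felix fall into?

Homework: drop 55 → average of remaining 10 = 803/10 = 80.3
Weighted total:
  Participation 95 × 0.19 = 18.05
  Homework 80.3 × 0.05 = 4.015
  Term project 93 × 0.18 = 16.74
  Written exam 56 × 0.36 = 20.16
  Midterm exam 72 × 0.16 = 11.52
  Essays 89 × 0.06 = 5.34
Sum = 75.825
75.825 is ≥ 66 and < 90 → Proficient

Proficient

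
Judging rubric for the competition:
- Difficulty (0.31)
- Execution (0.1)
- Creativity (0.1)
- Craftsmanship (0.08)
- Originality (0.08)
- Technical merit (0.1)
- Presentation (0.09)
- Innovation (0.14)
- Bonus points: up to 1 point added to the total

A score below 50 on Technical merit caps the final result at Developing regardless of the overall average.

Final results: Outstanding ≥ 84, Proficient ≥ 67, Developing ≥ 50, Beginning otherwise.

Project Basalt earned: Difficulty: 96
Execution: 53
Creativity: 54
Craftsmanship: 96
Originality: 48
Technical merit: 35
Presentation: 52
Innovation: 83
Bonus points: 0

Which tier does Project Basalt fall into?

Developing

Technical merit score 35 < 50: minimum not met.
Weighted total:
  Difficulty 96 × 0.31 = 29.76
  Execution 53 × 0.1 = 5.3
  Creativity 54 × 0.1 = 5.4
  Craftsmanship 96 × 0.08 = 7.68
  Originality 48 × 0.08 = 3.84
  Technical merit 35 × 0.1 = 3.5
  Presentation 52 × 0.09 = 4.68
  Innovation 83 × 0.14 = 11.62
Sum = 71.78
Bonus points: 71.78 + 0 = 71.78
71.78 would be Proficient; cap at Developing applies → Developing.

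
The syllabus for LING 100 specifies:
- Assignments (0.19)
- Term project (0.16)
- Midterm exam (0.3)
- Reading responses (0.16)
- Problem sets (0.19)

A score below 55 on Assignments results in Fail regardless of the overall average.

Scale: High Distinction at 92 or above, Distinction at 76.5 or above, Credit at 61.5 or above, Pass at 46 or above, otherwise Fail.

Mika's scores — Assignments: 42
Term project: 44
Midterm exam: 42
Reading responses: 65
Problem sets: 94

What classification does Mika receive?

Fail

Assignments score 42 < 55: minimum not met.
Weighted total:
  Assignments 42 × 0.19 = 7.98
  Term project 44 × 0.16 = 7.04
  Midterm exam 42 × 0.3 = 12.6
  Reading responses 65 × 0.16 = 10.4
  Problem sets 94 × 0.19 = 17.86
Sum = 55.88
Because the Assignments minimum was not met, the result is Fail.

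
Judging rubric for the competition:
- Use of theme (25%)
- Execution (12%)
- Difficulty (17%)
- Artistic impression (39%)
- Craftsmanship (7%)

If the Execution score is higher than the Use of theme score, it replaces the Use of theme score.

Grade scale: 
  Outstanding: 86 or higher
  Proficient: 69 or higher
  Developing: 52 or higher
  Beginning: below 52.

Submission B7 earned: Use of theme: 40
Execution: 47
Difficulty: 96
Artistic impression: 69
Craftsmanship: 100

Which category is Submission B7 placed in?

Developing

Execution (47) > Use of theme (40), so Use of theme counts as 47.
Weighted total:
  Use of theme 47 × 0.25 = 11.75
  Execution 47 × 0.12 = 5.64
  Difficulty 96 × 0.17 = 16.32
  Artistic impression 69 × 0.39 = 26.91
  Craftsmanship 100 × 0.07 = 7
Sum = 67.62
67.62 is ≥ 52 and < 69 → Developing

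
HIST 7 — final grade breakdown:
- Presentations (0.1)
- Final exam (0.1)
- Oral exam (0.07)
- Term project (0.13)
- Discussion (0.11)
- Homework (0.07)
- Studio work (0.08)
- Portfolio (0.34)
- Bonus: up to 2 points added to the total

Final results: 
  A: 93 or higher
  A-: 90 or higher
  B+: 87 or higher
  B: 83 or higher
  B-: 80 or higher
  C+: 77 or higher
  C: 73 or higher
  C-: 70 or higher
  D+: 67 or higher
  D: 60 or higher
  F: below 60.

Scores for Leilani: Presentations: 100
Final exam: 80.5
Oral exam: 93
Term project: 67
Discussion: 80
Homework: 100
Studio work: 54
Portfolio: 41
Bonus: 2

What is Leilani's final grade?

D+

Weighted total:
  Presentations 100 × 0.1 = 10
  Final exam 80.5 × 0.1 = 8.05
  Oral exam 93 × 0.07 = 6.51
  Term project 67 × 0.13 = 8.71
  Discussion 80 × 0.11 = 8.8
  Homework 100 × 0.07 = 7
  Studio work 54 × 0.08 = 4.32
  Portfolio 41 × 0.34 = 13.94
Sum = 67.33
Bonus: 67.33 + 2 = 69.33
69.33 is ≥ 67 and < 70 → D+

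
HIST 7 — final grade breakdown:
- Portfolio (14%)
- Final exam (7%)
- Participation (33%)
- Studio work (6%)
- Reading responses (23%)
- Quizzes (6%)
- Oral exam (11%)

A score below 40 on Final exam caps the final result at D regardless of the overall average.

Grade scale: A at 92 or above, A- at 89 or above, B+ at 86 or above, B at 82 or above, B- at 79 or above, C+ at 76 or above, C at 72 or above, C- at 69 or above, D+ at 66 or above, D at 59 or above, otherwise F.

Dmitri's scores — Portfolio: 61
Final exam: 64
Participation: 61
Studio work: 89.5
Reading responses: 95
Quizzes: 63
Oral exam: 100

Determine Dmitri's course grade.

C

Final exam score 64 ≥ 40: minimum met.
Weighted total:
  Portfolio 61 × 0.14 = 8.54
  Final exam 64 × 0.07 = 4.48
  Participation 61 × 0.33 = 20.13
  Studio work 89.5 × 0.06 = 5.37
  Reading responses 95 × 0.23 = 21.85
  Quizzes 63 × 0.06 = 3.78
  Oral exam 100 × 0.11 = 11
Sum = 75.15
75.15 is ≥ 72 and < 76 → C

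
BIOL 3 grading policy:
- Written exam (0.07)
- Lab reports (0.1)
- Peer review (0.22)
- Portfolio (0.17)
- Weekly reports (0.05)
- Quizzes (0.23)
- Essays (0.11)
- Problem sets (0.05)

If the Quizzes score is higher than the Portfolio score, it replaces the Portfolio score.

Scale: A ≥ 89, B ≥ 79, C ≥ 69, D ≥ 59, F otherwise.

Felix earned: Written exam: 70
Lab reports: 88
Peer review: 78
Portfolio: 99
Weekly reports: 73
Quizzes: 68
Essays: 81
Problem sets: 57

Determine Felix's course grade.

Quizzes (68) ≤ Portfolio (99), so Portfolio stays at 99.
Weighted total:
  Written exam 70 × 0.07 = 4.9
  Lab reports 88 × 0.1 = 8.8
  Peer review 78 × 0.22 = 17.16
  Portfolio 99 × 0.17 = 16.83
  Weekly reports 73 × 0.05 = 3.65
  Quizzes 68 × 0.23 = 15.64
  Essays 81 × 0.11 = 8.91
  Problem sets 57 × 0.05 = 2.85
Sum = 78.74
78.74 is ≥ 69 and < 79 → C

C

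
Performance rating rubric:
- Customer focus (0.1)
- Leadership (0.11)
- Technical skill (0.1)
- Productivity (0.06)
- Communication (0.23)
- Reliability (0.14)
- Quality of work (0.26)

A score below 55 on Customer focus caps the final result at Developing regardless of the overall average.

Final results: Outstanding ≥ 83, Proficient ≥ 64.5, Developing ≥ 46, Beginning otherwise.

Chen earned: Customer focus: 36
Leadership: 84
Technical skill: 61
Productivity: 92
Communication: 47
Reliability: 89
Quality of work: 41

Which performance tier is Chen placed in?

Developing

Customer focus score 36 < 55: minimum not met.
Weighted total:
  Customer focus 36 × 0.1 = 3.6
  Leadership 84 × 0.11 = 9.24
  Technical skill 61 × 0.1 = 6.1
  Productivity 92 × 0.06 = 5.52
  Communication 47 × 0.23 = 10.81
  Reliability 89 × 0.14 = 12.46
  Quality of work 41 × 0.26 = 10.66
Sum = 58.39
58.39 would be Developing; cap at Developing applies → Developing.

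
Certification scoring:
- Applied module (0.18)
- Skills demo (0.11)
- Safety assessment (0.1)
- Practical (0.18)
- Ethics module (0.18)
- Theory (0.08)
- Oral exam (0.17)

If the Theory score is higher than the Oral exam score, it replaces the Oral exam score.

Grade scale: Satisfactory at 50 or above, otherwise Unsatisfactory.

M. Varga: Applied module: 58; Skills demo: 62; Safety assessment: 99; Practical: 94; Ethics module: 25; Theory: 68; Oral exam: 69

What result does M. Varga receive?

Theory (68) ≤ Oral exam (69), so Oral exam stays at 69.
Weighted total:
  Applied module 58 × 0.18 = 10.44
  Skills demo 62 × 0.11 = 6.82
  Safety assessment 99 × 0.1 = 9.9
  Practical 94 × 0.18 = 16.92
  Ethics module 25 × 0.18 = 4.5
  Theory 68 × 0.08 = 5.44
  Oral exam 69 × 0.17 = 11.73
Sum = 65.75
65.75 ≥ 50 → Satisfactory

Satisfactory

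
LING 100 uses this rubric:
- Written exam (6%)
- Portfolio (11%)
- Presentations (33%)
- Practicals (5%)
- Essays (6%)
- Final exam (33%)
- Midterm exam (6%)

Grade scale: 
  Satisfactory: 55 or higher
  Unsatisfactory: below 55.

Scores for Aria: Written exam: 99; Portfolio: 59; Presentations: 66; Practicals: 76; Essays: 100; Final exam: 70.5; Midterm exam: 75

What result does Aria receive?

Satisfactory

Weighted total:
  Written exam 99 × 0.06 = 5.94
  Portfolio 59 × 0.11 = 6.49
  Presentations 66 × 0.33 = 21.78
  Practicals 76 × 0.05 = 3.8
  Essays 100 × 0.06 = 6
  Final exam 70.5 × 0.33 = 23.265
  Midterm exam 75 × 0.06 = 4.5
Sum = 71.775
71.775 ≥ 55 → Satisfactory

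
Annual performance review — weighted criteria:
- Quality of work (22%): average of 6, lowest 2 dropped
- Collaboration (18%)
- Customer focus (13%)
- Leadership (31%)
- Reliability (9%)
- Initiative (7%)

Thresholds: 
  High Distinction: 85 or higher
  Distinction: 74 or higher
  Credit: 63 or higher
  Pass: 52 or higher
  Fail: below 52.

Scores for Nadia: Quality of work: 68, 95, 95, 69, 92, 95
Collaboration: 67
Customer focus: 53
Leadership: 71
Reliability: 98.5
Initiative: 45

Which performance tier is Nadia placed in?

Quality of work: drop 68, 69 → average of remaining 4 = 377/4 = 94.25
Weighted total:
  Quality of work 94.25 × 0.22 = 20.735
  Collaboration 67 × 0.18 = 12.06
  Customer focus 53 × 0.13 = 6.89
  Leadership 71 × 0.31 = 22.01
  Reliability 98.5 × 0.09 = 8.865
  Initiative 45 × 0.07 = 3.15
Sum = 73.71
73.71 is ≥ 63 and < 74 → Credit

Credit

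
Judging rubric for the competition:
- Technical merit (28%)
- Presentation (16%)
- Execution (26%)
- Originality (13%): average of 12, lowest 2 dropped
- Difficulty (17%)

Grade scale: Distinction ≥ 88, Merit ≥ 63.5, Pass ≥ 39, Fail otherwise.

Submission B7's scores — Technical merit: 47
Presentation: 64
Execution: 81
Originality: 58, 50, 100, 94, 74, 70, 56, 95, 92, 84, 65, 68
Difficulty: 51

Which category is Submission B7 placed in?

Merit

Originality: drop 50, 56 → average of remaining 10 = 800/10 = 80
Weighted total:
  Technical merit 47 × 0.28 = 13.16
  Presentation 64 × 0.16 = 10.24
  Execution 81 × 0.26 = 21.06
  Originality 80 × 0.13 = 10.4
  Difficulty 51 × 0.17 = 8.67
Sum = 63.53
63.53 is ≥ 63.5 and < 88 → Merit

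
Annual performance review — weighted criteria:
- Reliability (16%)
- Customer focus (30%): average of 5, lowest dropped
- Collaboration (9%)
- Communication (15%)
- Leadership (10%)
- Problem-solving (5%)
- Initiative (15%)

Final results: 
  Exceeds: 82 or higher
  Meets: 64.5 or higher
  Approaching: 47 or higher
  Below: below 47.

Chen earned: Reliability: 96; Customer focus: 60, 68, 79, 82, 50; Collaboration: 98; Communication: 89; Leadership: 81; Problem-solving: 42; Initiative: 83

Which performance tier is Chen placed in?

Customer focus: drop 50 → average of remaining 4 = 289/4 = 72.25
Weighted total:
  Reliability 96 × 0.16 = 15.36
  Customer focus 72.25 × 0.3 = 21.675
  Collaboration 98 × 0.09 = 8.82
  Communication 89 × 0.15 = 13.35
  Leadership 81 × 0.1 = 8.1
  Problem-solving 42 × 0.05 = 2.1
  Initiative 83 × 0.15 = 12.45
Sum = 81.855
81.855 is ≥ 64.5 and < 82 → Meets

Meets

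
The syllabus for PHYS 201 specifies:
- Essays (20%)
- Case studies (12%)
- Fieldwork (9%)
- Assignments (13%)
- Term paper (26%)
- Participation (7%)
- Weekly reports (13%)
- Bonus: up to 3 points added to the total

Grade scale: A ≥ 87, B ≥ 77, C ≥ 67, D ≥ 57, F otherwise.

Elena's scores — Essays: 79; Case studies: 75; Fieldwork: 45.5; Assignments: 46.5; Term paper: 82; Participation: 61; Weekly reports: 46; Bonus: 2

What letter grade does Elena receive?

Weighted total:
  Essays 79 × 0.2 = 15.8
  Case studies 75 × 0.12 = 9
  Fieldwork 45.5 × 0.09 = 4.095
  Assignments 46.5 × 0.13 = 6.045
  Term paper 82 × 0.26 = 21.32
  Participation 61 × 0.07 = 4.27
  Weekly reports 46 × 0.13 = 5.98
Sum = 66.51
Bonus: 66.51 + 2 = 68.51
68.51 is ≥ 67 and < 77 → C

C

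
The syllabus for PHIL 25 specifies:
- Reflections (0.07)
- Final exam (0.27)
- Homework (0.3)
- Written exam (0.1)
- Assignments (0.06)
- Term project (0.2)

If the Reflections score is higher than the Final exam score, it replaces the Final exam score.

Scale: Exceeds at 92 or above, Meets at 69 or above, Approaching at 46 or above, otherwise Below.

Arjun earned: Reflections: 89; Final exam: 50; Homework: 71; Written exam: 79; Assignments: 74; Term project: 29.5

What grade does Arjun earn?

Reflections (89) > Final exam (50), so Final exam counts as 89.
Weighted total:
  Reflections 89 × 0.07 = 6.23
  Final exam 89 × 0.27 = 24.03
  Homework 71 × 0.3 = 21.3
  Written exam 79 × 0.1 = 7.9
  Assignments 74 × 0.06 = 4.44
  Term project 29.5 × 0.2 = 5.9
Sum = 69.8
69.8 is ≥ 69 and < 92 → Meets

Meets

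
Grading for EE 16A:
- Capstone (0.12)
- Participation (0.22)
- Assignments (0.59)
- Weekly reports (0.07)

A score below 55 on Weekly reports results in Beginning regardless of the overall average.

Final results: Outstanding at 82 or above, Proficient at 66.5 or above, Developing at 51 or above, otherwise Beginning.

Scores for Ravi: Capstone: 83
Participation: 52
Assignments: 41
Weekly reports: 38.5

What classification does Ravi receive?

Weekly reports score 38.5 < 55: minimum not met.
Weighted total:
  Capstone 83 × 0.12 = 9.96
  Participation 52 × 0.22 = 11.44
  Assignments 41 × 0.59 = 24.19
  Weekly reports 38.5 × 0.07 = 2.695
Sum = 48.285
Because the Weekly reports minimum was not met, the result is Beginning.

Beginning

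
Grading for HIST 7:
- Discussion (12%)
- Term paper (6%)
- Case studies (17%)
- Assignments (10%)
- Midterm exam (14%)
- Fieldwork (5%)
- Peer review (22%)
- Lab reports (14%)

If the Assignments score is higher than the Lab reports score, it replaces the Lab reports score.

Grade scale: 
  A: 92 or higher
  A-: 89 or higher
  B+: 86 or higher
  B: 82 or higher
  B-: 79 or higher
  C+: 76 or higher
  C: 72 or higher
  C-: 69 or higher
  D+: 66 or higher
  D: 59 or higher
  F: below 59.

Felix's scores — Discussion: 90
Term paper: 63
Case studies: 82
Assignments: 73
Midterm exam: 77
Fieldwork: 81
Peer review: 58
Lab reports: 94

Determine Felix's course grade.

Assignments (73) ≤ Lab reports (94), so Lab reports stays at 94.
Weighted total:
  Discussion 90 × 0.12 = 10.8
  Term paper 63 × 0.06 = 3.78
  Case studies 82 × 0.17 = 13.94
  Assignments 73 × 0.1 = 7.3
  Midterm exam 77 × 0.14 = 10.78
  Fieldwork 81 × 0.05 = 4.05
  Peer review 58 × 0.22 = 12.76
  Lab reports 94 × 0.14 = 13.16
Sum = 76.57
76.57 is ≥ 76 and < 79 → C+

C+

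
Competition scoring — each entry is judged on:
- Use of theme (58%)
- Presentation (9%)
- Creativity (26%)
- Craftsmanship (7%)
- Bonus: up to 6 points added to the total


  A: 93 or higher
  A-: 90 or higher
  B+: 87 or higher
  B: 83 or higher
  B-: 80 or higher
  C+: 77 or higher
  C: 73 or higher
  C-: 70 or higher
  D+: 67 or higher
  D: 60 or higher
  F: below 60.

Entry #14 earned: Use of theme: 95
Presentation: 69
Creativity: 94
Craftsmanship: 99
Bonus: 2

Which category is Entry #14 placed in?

Weighted total:
  Use of theme 95 × 0.58 = 55.1
  Presentation 69 × 0.09 = 6.21
  Creativity 94 × 0.26 = 24.44
  Craftsmanship 99 × 0.07 = 6.93
Sum = 92.68
Bonus: 92.68 + 2 = 94.68
94.68 ≥ 93 → A

A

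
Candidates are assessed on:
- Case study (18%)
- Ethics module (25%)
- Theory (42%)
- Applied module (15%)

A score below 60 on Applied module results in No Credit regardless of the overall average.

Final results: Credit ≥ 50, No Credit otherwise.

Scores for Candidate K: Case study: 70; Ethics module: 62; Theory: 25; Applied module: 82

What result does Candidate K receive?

Applied module score 82 ≥ 60: minimum met.
Weighted total:
  Case study 70 × 0.18 = 12.6
  Ethics module 62 × 0.25 = 15.5
  Theory 25 × 0.42 = 10.5
  Applied module 82 × 0.15 = 12.3
Sum = 50.9
50.9 ≥ 50 → Credit

Credit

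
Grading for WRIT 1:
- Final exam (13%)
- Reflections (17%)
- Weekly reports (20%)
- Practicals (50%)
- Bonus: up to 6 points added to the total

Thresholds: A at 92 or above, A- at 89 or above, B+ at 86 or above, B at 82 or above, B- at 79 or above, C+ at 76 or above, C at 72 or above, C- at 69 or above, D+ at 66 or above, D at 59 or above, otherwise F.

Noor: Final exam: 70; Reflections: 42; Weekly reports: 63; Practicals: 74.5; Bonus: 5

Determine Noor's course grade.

C-

Weighted total:
  Final exam 70 × 0.13 = 9.1
  Reflections 42 × 0.17 = 7.14
  Weekly reports 63 × 0.2 = 12.6
  Practicals 74.5 × 0.5 = 37.25
Sum = 66.09
Bonus: 66.09 + 5 = 71.09
71.09 is ≥ 69 and < 72 → C-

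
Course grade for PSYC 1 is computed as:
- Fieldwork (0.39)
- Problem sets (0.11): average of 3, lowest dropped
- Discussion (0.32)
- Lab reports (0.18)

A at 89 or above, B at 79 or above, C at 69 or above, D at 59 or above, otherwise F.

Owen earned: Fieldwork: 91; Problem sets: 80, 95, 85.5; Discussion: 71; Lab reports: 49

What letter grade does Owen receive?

Problem sets: drop 80 → average of remaining 2 = 180.5/2 = 90.25
Weighted total:
  Fieldwork 91 × 0.39 = 35.49
  Problem sets 90.25 × 0.11 = 9.9275
  Discussion 71 × 0.32 = 22.72
  Lab reports 49 × 0.18 = 8.82
Sum = 76.9575
76.9575 is ≥ 69 and < 79 → C

C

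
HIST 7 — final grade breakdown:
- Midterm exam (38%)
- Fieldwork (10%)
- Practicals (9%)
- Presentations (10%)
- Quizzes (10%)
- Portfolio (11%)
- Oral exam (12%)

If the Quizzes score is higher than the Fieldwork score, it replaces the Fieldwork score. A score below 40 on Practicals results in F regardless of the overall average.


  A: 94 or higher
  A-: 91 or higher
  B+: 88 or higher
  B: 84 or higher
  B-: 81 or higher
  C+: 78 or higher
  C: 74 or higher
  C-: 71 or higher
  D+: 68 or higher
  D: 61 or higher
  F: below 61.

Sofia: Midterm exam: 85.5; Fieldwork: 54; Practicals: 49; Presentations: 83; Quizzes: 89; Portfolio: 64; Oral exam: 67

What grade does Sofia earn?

C+

Quizzes (89) > Fieldwork (54), so Fieldwork counts as 89.
Practicals score 49 ≥ 40: minimum met.
Weighted total:
  Midterm exam 85.5 × 0.38 = 32.49
  Fieldwork 89 × 0.1 = 8.9
  Practicals 49 × 0.09 = 4.41
  Presentations 83 × 0.1 = 8.3
  Quizzes 89 × 0.1 = 8.9
  Portfolio 64 × 0.11 = 7.04
  Oral exam 67 × 0.12 = 8.04
Sum = 78.08
78.08 is ≥ 78 and < 81 → C+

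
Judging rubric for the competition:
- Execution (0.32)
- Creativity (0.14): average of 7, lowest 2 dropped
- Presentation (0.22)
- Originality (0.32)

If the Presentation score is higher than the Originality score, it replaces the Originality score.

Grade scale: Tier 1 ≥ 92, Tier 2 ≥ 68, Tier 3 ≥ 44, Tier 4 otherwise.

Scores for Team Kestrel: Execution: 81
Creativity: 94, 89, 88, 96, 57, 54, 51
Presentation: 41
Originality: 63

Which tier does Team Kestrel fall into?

Creativity: drop 51, 54 → average of remaining 5 = 424/5 = 84.8
Presentation (41) ≤ Originality (63), so Originality stays at 63.
Weighted total:
  Execution 81 × 0.32 = 25.92
  Creativity 84.8 × 0.14 = 11.872
  Presentation 41 × 0.22 = 9.02
  Originality 63 × 0.32 = 20.16
Sum = 66.972
66.972 is ≥ 44 and < 68 → Tier 3

Tier 3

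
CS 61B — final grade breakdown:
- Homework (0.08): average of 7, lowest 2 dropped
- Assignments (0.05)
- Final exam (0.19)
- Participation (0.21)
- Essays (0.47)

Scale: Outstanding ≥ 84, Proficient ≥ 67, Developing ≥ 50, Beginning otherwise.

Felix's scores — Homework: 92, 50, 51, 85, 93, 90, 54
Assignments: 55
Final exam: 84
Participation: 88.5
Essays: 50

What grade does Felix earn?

Homework: drop 50, 51 → average of remaining 5 = 414/5 = 82.8
Weighted total:
  Homework 82.8 × 0.08 = 6.624
  Assignments 55 × 0.05 = 2.75
  Final exam 84 × 0.19 = 15.96
  Participation 88.5 × 0.21 = 18.585
  Essays 50 × 0.47 = 23.5
Sum = 67.419
67.419 is ≥ 67 and < 84 → Proficient

Proficient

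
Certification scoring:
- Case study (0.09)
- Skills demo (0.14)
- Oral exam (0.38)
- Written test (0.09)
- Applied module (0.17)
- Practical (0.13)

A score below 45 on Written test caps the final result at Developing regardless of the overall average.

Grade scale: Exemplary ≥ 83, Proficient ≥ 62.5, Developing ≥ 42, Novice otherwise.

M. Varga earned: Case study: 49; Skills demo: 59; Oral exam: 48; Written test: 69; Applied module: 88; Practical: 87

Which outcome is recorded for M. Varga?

Written test score 69 ≥ 45: minimum met.
Weighted total:
  Case study 49 × 0.09 = 4.41
  Skills demo 59 × 0.14 = 8.26
  Oral exam 48 × 0.38 = 18.24
  Written test 69 × 0.09 = 6.21
  Applied module 88 × 0.17 = 14.96
  Practical 87 × 0.13 = 11.31
Sum = 63.39
63.39 is ≥ 62.5 and < 83 → Proficient

Proficient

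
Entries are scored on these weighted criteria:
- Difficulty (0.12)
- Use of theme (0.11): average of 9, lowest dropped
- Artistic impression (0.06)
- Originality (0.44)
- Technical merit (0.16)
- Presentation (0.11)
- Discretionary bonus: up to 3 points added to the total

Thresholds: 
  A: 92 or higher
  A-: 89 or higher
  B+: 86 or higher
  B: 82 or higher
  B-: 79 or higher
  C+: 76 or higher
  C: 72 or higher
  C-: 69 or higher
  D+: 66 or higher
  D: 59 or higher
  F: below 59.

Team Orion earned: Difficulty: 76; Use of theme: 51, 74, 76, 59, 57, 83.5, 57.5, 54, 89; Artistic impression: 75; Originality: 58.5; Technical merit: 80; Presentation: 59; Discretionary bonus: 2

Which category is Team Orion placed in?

Use of theme: drop 51 → average of remaining 8 = 550/8 = 68.75
Weighted total:
  Difficulty 76 × 0.12 = 9.12
  Use of theme 68.75 × 0.11 = 7.5625
  Artistic impression 75 × 0.06 = 4.5
  Originality 58.5 × 0.44 = 25.74
  Technical merit 80 × 0.16 = 12.8
  Presentation 59 × 0.11 = 6.49
Sum = 66.2125
Discretionary bonus: 66.2125 + 2 = 68.2125
68.2125 is ≥ 66 and < 69 → D+

D+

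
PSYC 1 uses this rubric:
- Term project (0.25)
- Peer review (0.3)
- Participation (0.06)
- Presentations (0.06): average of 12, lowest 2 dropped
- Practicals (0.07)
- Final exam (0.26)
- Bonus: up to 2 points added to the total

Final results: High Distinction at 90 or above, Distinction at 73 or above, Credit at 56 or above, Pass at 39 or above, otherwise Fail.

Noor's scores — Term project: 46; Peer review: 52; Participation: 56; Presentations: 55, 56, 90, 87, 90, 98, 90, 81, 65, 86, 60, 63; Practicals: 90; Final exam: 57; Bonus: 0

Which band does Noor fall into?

Presentations: drop 55, 56 → average of remaining 10 = 810/10 = 81
Weighted total:
  Term project 46 × 0.25 = 11.5
  Peer review 52 × 0.3 = 15.6
  Participation 56 × 0.06 = 3.36
  Presentations 81 × 0.06 = 4.86
  Practicals 90 × 0.07 = 6.3
  Final exam 57 × 0.26 = 14.82
Sum = 56.44
Bonus: 56.44 + 0 = 56.44
56.44 is ≥ 56 and < 73 → Credit

Credit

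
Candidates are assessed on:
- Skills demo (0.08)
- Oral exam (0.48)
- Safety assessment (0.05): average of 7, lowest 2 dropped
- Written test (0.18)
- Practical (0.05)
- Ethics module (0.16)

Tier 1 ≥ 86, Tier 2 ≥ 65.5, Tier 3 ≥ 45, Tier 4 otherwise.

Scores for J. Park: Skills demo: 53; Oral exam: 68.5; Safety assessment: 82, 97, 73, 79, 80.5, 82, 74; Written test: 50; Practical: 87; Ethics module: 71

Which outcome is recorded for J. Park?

Tier 2

Safety assessment: drop 73, 74 → average of remaining 5 = 420.5/5 = 84.1
Weighted total:
  Skills demo 53 × 0.08 = 4.24
  Oral exam 68.5 × 0.48 = 32.88
  Safety assessment 84.1 × 0.05 = 4.205
  Written test 50 × 0.18 = 9
  Practical 87 × 0.05 = 4.35
  Ethics module 71 × 0.16 = 11.36
Sum = 66.035
66.035 is ≥ 65.5 and < 86 → Tier 2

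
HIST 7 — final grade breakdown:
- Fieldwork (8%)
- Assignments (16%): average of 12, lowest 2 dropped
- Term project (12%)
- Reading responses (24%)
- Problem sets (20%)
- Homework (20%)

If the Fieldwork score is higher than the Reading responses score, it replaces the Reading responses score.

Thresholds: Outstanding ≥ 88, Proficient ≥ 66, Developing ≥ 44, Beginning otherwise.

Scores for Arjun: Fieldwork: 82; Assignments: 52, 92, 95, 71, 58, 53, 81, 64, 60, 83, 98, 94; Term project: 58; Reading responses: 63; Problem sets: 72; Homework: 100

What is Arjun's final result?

Proficient

Assignments: drop 52, 53 → average of remaining 10 = 796/10 = 79.6
Fieldwork (82) > Reading responses (63), so Reading responses counts as 82.
Weighted total:
  Fieldwork 82 × 0.08 = 6.56
  Assignments 79.6 × 0.16 = 12.736
  Term project 58 × 0.12 = 6.96
  Reading responses 82 × 0.24 = 19.68
  Problem sets 72 × 0.2 = 14.4
  Homework 100 × 0.2 = 20
Sum = 80.336
80.336 is ≥ 66 and < 88 → Proficient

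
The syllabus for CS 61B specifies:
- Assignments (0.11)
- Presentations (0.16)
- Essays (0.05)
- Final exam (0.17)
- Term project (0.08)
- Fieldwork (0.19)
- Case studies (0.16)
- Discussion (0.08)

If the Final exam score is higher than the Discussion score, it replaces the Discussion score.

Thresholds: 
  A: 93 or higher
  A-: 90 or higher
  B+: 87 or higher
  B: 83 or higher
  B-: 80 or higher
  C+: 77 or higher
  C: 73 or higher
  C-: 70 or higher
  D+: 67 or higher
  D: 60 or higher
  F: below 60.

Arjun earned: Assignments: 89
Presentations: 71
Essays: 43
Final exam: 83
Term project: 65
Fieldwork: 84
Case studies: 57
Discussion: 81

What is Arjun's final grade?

C

Final exam (83) > Discussion (81), so Discussion counts as 83.
Weighted total:
  Assignments 89 × 0.11 = 9.79
  Presentations 71 × 0.16 = 11.36
  Essays 43 × 0.05 = 2.15
  Final exam 83 × 0.17 = 14.11
  Term project 65 × 0.08 = 5.2
  Fieldwork 84 × 0.19 = 15.96
  Case studies 57 × 0.16 = 9.12
  Discussion 83 × 0.08 = 6.64
Sum = 74.33
74.33 is ≥ 73 and < 77 → C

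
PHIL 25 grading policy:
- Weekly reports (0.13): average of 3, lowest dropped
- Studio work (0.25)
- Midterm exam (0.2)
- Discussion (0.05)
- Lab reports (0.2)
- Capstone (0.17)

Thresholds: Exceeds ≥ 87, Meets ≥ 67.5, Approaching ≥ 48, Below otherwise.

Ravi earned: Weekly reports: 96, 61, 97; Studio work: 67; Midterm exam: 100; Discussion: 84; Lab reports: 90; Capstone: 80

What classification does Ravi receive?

Weekly reports: drop 61 → average of remaining 2 = 193/2 = 96.5
Weighted total:
  Weekly reports 96.5 × 0.13 = 12.545
  Studio work 67 × 0.25 = 16.75
  Midterm exam 100 × 0.2 = 20
  Discussion 84 × 0.05 = 4.2
  Lab reports 90 × 0.2 = 18
  Capstone 80 × 0.17 = 13.6
Sum = 85.095
85.095 is ≥ 67.5 and < 87 → Meets

Meets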